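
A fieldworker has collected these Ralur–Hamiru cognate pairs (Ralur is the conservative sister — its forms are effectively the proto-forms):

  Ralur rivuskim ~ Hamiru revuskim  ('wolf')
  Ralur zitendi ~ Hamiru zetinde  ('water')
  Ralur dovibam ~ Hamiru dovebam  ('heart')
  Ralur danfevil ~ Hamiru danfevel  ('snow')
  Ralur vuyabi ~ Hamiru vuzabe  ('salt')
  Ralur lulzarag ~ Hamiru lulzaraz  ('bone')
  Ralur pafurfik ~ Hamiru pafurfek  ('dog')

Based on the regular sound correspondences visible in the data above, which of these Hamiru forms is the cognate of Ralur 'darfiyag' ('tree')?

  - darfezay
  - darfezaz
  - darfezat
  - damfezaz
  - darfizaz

zitendi ~ zetinde, danfevil ~ danfevel — Ralur i corresponds to Hamiru e after a consonant, before a consonant other than r, m, n, p, b, f, v.
vuyabi ~ vuzabe — Ralur y corresponds to Hamiru z between vowels (before a back vowel).
lulzarag ~ lulzaraz — Ralur g corresponds to Hamiru z word-finally.
Applying these to Ralur 'darfiyag':
  darfiyag → darfeyag   (i→e after a consonant, before a consonant other than r, m, n, p, b, f, v)
  darfeyag → darfezag   (y→z between vowels (before a back vowel))
  darfezag → darfezaz   (g→z word-finally)
So the Hamiru cognate is 'darfezaz'.

darfezaz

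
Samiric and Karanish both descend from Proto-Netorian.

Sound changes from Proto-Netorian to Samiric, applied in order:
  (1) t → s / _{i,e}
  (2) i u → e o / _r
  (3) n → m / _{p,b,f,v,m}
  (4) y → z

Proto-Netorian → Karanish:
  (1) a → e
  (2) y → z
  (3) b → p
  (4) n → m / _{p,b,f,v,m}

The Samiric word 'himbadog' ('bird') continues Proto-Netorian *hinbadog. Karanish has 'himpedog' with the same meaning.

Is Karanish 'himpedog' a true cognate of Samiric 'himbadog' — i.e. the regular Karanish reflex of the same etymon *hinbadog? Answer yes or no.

Derive the expected Karanish reflex of *hinbadog:
Karanish: *hinbadog > hinbedog > hinpedog > himpedog  (by vowel merger, unconditioned shift, nasal place assimilation)
Karanish 'himpedog' matches the regular reflex exactly, so the pair is cognate.

yes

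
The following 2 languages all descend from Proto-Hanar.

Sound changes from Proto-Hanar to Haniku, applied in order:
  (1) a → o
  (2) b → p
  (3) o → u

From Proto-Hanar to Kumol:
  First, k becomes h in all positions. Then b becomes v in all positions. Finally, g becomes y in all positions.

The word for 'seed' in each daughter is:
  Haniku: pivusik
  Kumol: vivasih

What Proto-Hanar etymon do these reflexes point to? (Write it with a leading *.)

Position 7: Haniku has k, Kumol has h. Haniku preserves k here (none of its changes turn any other segment into k), so the proto-segment is *k.
Position 1: Haniku has p, Kumol has v. Taking the neighbouring segments as reconstructed: Haniku p could go back to *p or *b; Kumol v could go back to *b or *v — the one source consistent with every daughter is *b.
Position 4: Haniku has u, Kumol has a. Kumol preserves a here (none of its changes turn any other segment into a), so the proto-segment is *a.
The remaining positions agree across the daughters. Check the candidate against every language:
Haniku: *bivasik
  bivasik → bivosik   [vowel merger]
  bivosik → pivosik   [unconditioned shift]
  pivosik → pivusik   [vowel merger]
  giving Haniku pivusik.
Kumol: *bivasik > bivasih > vivasih  (by unconditioned shift, unconditioned shift)
No other proto-form is consistent with every reflex, so the reconstruction is *bivasik.

*bivasik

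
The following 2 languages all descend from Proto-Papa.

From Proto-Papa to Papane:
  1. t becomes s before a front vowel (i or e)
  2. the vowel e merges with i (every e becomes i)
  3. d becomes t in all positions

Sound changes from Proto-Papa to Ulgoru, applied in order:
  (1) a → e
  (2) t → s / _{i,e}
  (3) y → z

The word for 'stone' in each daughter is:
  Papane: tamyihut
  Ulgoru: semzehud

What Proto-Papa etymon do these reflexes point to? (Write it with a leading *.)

*tamyehud

Position 8: Papane has t, Ulgoru has d. Ulgoru preserves d here (none of its changes turn any other segment into d), so the proto-segment is *d.
Position 1: Papane has t, Ulgoru has s. Taking the neighbouring segments as reconstructed: Papane t could go back to *t or *d; Ulgoru s could go back to *t or *s — the one source consistent with every daughter is *t.
Verify the candidate proto-form against each daughter:
Papane: *tamyehud
  tamyehud (rule 1 does not apply)
  tamyehud → tamyihud   [vowel merger]
  tamyihud → tamyihut   [unconditioned shift]
  giving Papane tamyihut.
Ulgoru: *tamyehud > temyehud > semyehud > semzehud  (by vowel merger, palatalisation, unconditioned shift)
Only *tamyehud yields all of Papane tamyihut, Ulgoru semzehud.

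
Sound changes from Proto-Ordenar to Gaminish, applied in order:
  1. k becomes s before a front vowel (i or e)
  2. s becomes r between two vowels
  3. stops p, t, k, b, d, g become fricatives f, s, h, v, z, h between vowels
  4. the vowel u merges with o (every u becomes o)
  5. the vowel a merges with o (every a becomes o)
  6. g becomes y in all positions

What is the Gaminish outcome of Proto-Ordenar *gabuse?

Gaminish: start from *gabuse.
  rule 1: no change — gabuse
  rule 2 (rhotacism): gabuse → gabure
  rule 3 (intervocalic lenition): gabure → gavure
  rule 4 (vowel merger): gavure → gavore
  rule 5 (vowel merger): gavore → govore
  rule 6 (unconditioned shift): govore → yovore
  ⇒ Gaminish yovore

yovore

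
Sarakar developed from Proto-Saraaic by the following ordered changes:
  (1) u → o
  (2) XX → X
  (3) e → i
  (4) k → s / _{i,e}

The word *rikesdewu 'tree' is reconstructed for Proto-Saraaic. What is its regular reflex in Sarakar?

risisdiwo

Sarakar: *rikesdewu > rikesdewo > rikisdiwo > risisdiwo  (by vowel merger, vowel merger, palatalisation)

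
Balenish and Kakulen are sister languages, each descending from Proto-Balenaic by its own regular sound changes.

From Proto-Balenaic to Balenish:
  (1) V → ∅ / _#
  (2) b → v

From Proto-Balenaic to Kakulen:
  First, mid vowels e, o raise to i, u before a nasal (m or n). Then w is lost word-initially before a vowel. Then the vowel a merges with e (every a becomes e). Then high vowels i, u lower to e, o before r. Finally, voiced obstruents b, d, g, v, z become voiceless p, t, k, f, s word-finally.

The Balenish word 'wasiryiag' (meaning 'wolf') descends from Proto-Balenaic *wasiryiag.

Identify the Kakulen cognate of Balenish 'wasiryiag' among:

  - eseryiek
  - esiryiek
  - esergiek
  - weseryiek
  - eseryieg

Kakulen: *wasiryiag
  wasiryiag (rule 1 does not apply)
  wasiryiag → asiryiag   [glide loss]
  asiryiag → esiryieg   [vowel merger]
  esiryieg → eseryieg   [pre-rhotic lowering]
  eseryieg → eseryiek   [final devoicing]
  giving Kakulen eseryiek.

eseryiek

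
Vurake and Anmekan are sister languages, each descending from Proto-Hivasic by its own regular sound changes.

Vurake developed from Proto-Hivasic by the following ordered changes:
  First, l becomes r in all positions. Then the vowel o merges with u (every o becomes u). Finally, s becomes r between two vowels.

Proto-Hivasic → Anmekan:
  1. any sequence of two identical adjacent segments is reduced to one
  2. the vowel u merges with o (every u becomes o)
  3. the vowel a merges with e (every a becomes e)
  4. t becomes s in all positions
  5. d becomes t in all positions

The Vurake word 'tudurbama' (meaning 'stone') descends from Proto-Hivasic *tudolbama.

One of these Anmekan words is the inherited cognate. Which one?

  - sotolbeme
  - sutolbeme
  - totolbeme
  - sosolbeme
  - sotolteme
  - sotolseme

Anmekan: *tudolbama > todolbama > todolbeme > sodolbeme > sotolbeme  (by vowel merger, vowel merger, unconditioned shift, unconditioned shift)
Among the options, 'sotolbeme' alone shows every Anmekan change applied in order.

sotolbeme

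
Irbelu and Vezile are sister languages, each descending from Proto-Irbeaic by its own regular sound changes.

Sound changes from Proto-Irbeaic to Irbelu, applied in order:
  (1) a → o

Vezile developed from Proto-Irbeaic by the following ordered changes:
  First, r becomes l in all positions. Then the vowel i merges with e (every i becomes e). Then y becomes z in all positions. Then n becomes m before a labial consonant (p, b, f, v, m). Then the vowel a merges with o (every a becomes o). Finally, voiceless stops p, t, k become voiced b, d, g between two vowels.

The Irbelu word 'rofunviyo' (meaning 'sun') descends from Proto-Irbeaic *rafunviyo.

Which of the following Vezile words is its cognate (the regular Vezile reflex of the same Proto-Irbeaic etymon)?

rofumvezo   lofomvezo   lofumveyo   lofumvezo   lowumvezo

lofumvezo

Vezile: start from *rafunviyo.
  rule 1 (unconditioned shift): rafunviyo → lafunviyo
  rule 2 (vowel merger): lafunviyo → lafunveyo
  rule 3 (unconditioned shift): lafunveyo → lafunvezo
  rule 4 (nasal place assimilation): lafunvezo → lafumvezo
  rule 5 (vowel merger): lafumvezo → lofumvezo
  rule 6: no change — lofumvezo
  ⇒ Vezile lofumvezo
Among the options, 'lofumvezo' alone shows every Vezile change applied in order.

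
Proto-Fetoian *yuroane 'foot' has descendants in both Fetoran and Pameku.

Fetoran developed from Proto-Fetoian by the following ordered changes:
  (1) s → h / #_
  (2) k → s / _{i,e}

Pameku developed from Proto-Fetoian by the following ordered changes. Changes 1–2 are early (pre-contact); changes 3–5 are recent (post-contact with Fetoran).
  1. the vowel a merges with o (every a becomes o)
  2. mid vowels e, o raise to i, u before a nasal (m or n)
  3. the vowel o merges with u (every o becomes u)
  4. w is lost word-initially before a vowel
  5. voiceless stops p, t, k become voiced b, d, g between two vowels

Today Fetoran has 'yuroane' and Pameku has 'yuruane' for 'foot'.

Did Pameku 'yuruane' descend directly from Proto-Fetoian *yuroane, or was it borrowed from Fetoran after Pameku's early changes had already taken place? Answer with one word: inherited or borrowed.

If inherited, *yuroane would pass through all of Pameku's changes:
Pameku: *yuroane
  yuroane → yuroone   [vowel merger]
  yuroone → yuroune   [pre-nasal raising]
  yuroune → yuruune   [vowel merger]
  yuruune (rule 4 does not apply)
  yuruune (rule 5 does not apply)
  giving Pameku yuruune.
If borrowed from Fetoran 'yuroane' after the early changes, it would undergo only the recent ones:
  rule 3 (vowel merger): yuroane → yuruane
  rule 4 (glide loss): no change (yuruane)
  rule 5 (intervocalic voicing): no change (yuruane)
  ⇒ as a loan: yuruane
Pameku 'yuruane' matches the loan outcome 'yuruane', not the inherited 'yuruune' — it skipped the early Pameku changes, so it was borrowed from Fetoran.

borrowed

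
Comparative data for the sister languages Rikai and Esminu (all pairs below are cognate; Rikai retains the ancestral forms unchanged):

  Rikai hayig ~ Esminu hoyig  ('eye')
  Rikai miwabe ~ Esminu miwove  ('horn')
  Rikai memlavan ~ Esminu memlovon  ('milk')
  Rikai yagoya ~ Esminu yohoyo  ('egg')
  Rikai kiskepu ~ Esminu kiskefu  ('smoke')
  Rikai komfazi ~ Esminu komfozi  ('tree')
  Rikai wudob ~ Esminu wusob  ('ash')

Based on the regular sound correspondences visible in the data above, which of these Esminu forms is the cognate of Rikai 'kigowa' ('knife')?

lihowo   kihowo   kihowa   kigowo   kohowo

kihowo

yagoya ~ yohoyo — Rikai g corresponds to Esminu h between vowels (before a back vowel).
yagoya ~ yohoyo — Rikai a corresponds to Esminu o word-finally.
Applying these to Rikai 'kigowa':
  kigowa → kihowa   (g→h between vowels (before a back vowel))
  kihowa → kihowo   (a→o word-finally)
So the Esminu cognate is 'kihowo'.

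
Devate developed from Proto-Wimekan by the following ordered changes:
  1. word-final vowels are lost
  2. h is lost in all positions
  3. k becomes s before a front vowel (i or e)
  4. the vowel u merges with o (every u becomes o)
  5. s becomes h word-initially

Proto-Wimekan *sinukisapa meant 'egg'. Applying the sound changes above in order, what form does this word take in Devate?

Devate: start from *sinukisapa.
  rule 1 (apocope): sinukisapa → sinukisap
  rule 2: no change — sinukisap
  rule 3 (palatalisation): sinukisap → sinusisap
  rule 4 (vowel merger): sinusisap → sinosisap
  rule 5 (debuccalisation): sinosisap → hinosisap
  ⇒ Devate hinosisap

hinosisap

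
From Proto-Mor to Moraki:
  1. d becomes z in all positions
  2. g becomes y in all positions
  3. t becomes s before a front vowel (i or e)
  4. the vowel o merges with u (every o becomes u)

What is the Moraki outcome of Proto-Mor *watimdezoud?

Moraki: *watimdezoud
  watimdezoud → watimzezouz   [unconditioned shift]
  watimzezouz (rule 2 does not apply)
  watimzezouz → wasimzezouz   [palatalisation]
  wasimzezouz → wasimzezuuz   [vowel merger]
  giving Moraki wasimzezuuz.

wasimzezuuz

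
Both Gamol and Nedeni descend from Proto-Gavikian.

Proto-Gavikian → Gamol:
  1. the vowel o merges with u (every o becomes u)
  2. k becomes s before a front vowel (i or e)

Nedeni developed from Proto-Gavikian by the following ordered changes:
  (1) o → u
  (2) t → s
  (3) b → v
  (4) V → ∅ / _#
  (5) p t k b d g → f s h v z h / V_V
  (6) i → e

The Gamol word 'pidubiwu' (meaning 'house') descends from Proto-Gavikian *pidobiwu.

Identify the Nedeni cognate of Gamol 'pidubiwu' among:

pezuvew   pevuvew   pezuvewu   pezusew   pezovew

pezuvew

Nedeni: *pidobiwu
  pidobiwu → pidubiwu   [vowel merger]
  pidubiwu (rule 2 does not apply)
  pidubiwu → piduviwu   [unconditioned shift]
  piduviwu → piduviw   [apocope]
  piduviw → pizuviw   [intervocalic lenition]
  pizuviw → pezuvew   [vowel merger]
  giving Nedeni pezuvew.
Only 'pezuvew' matches the regular Nedeni development of *pidobiwu.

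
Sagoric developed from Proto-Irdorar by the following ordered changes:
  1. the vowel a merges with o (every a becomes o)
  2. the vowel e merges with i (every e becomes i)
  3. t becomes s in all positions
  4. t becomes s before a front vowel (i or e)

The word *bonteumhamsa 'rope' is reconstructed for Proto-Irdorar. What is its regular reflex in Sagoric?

Sagoric: *bonteumhamsa
  bonteumhamsa → bonteumhomso   [vowel merger]
  bonteumhomso → bontiumhomso   [vowel merger]
  bontiumhomso → bonsiumhomso   [unconditioned shift]
  bonsiumhomso (rule 4 does not apply)
  giving Sagoric bonsiumhomso.

bonsiumhomso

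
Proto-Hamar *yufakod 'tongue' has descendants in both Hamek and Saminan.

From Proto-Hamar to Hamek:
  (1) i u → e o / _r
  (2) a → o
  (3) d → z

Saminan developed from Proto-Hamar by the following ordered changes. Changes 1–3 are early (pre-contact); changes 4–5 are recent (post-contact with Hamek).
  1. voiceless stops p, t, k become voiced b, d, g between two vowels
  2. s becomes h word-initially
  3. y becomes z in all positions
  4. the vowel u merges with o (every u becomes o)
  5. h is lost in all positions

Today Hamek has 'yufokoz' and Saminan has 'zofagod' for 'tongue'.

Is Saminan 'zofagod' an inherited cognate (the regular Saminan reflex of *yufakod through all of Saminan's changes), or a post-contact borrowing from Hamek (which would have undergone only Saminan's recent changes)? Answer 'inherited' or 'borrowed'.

inherited

If inherited, *yufakod would pass through all of Saminan's changes:
Saminan: *yufakod > yufagod > zufagod > zofagod  (by intervocalic voicing, unconditioned shift, vowel merger)
If borrowed from Hamek 'yufokoz' after the early changes, it would undergo only the recent ones:
  rule 4 (vowel merger): yufokoz → yofokoz
  rule 5 (h-loss): no change (yofokoz)
  ⇒ as a loan: yofokoz
Saminan 'zofagod' matches the inherited outcome exactly, so it is an inherited cognate, not a loan.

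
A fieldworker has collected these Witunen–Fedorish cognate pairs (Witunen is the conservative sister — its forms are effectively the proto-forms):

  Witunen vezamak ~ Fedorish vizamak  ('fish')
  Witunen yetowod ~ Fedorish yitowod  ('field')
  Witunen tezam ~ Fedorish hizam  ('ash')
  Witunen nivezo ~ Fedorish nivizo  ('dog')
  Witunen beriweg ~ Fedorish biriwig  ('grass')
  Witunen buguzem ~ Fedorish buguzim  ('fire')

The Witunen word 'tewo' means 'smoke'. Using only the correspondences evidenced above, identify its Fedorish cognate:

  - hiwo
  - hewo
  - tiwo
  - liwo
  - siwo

tezam ~ hizam — Witunen t corresponds to Fedorish h word-initially before a front vowel.
vezamak ~ vizamak, yetowod ~ yitowod — Witunen e corresponds to Fedorish i after a consonant, before a consonant other than r, m, n, p, b, f, v.
Applying these to Witunen 'tewo':
  tewo → hewo   (t→h word-initially before a front vowel)
  hewo → hiwo   (e→i after a consonant, before a consonant other than r, m, n, p, b, f, v)
So the Fedorish cognate is 'hiwo'.

hiwo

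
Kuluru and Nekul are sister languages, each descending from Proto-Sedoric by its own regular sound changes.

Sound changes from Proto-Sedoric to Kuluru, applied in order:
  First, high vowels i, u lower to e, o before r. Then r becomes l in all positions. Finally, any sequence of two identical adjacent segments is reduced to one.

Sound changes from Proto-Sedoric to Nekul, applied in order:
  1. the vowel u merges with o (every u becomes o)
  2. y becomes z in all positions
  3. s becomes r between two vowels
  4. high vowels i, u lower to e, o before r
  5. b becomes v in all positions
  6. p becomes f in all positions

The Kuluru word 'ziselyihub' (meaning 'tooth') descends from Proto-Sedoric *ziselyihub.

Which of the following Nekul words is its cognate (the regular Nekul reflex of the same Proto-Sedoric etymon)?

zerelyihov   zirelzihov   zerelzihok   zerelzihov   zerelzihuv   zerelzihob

Nekul: *ziselyihub
  ziselyihub → ziselyihob   [vowel merger]
  ziselyihob → ziselzihob   [unconditioned shift]
  ziselzihob → zirelzihob   [rhotacism]
  zirelzihob → zerelzihob   [pre-rhotic lowering]
  zerelzihob → zerelzihov   [unconditioned shift]
  zerelzihov (rule 6 does not apply)
  giving Nekul zerelzihov.
Among the options, 'zerelzihov' alone shows every Nekul change applied in order.

zerelzihov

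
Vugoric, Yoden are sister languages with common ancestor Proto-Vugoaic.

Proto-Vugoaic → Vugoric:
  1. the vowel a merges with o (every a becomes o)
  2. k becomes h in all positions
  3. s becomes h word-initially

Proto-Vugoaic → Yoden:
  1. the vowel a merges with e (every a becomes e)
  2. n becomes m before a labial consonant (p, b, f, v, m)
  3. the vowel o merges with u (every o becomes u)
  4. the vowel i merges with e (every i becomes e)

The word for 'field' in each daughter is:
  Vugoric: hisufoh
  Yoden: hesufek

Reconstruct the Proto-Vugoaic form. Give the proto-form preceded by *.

Position 7: Vugoric has h, Yoden has k. Yoden preserves k here (none of its changes turn any other segment into k), so the proto-segment is *k.
Position 6: Vugoric has o, Yoden has e. Taking the neighbouring segments as reconstructed: Vugoric o could go back to *a or *o; Yoden e could go back to *a or *e or *i — the one source consistent with every daughter is *a.
Continuing position by position gives *hisufak; check it forward:
Vugoric: start from *hisufak.
  rule 1 (vowel merger): hisufak → hisufok
  rule 2 (unconditioned shift): hisufok → hisufoh
  rule 3: no change — hisufoh
  ⇒ Vugoric hisufoh
Yoden: *hisufak > hisufek > hesufek  (by vowel merger, vowel merger)
*hisufak is the unique common source.

*hisufak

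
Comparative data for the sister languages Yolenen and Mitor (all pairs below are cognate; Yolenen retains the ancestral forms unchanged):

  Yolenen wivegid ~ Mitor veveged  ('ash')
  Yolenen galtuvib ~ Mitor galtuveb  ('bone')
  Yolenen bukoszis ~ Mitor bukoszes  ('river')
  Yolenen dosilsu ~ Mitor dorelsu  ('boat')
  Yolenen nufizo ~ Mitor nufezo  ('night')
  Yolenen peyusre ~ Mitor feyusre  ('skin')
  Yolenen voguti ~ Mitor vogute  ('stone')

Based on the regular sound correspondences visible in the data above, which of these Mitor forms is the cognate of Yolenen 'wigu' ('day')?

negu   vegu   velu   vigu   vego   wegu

vegu

wivegid ~ veveged — Yolenen w corresponds to Mitor v word-initially before a front vowel.
wivegid ~ veveged, bukoszis ~ bukoszes — Yolenen i corresponds to Mitor e after a consonant, before a consonant other than r, m, n, p, b, f, v.
Applying these to Yolenen 'wigu':
  wigu → vigu   (w→v word-initially before a front vowel)
  vigu → vegu   (i→e after a consonant, before a consonant other than r, m, n, p, b, f, v)
So the Mitor cognate is 'vegu'.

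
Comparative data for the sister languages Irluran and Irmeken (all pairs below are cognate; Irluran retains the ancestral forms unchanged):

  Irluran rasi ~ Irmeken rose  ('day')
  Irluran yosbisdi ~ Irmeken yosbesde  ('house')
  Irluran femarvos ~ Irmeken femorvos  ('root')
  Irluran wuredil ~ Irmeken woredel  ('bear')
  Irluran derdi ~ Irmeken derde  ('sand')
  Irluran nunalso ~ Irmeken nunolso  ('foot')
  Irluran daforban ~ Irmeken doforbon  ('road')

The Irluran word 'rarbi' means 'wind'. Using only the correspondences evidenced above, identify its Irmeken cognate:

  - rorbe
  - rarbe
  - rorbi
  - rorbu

rorbe

femarvos ~ femorvos — Irluran a corresponds to Irmeken o after a consonant, before r.
rasi ~ rose, yosbisdi ~ yosbesde — Irluran i corresponds to Irmeken e word-finally.
Applying these to Irluran 'rarbi':
  rarbi → rorbi   (a→o after a consonant, before r)
  rorbi → rorbe   (i→e word-finally)
So the Irmeken cognate is 'rorbe'.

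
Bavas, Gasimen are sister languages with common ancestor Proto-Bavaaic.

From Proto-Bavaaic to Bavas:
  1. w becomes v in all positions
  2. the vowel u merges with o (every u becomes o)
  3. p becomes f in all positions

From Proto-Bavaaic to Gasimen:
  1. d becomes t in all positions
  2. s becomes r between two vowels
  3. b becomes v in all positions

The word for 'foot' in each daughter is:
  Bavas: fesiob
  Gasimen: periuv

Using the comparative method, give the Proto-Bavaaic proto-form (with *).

Position 1: Bavas has f, Gasimen has p. Gasimen preserves p here (none of its changes turn any other segment into p), so the proto-segment is *p.
Position 3: Bavas has s, Gasimen has r. Bavas preserves s here (none of its changes turn any other segment into s), so the proto-segment is *s.
Verify the candidate proto-form against each daughter:
Bavas: start from *pesiub.
  rule 1: no change — pesiub
  rule 2 (vowel merger): pesiub → pesiob
  rule 3 (unconditioned shift): pesiob → fesiob
  ⇒ Bavas fesiob
Gasimen: *pesiub > periub > periuv  (by rhotacism, unconditioned shift)
*pesiub is the unique common source.

*pesiub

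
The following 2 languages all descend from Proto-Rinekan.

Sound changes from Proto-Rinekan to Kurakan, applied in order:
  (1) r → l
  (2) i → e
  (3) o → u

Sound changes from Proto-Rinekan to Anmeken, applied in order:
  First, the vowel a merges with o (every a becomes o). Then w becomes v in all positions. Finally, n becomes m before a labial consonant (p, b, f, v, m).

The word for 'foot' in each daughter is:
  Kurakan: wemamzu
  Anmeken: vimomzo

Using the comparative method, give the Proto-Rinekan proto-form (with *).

Position 2: Kurakan has e, Anmeken has i. Anmeken preserves i here (none of its changes turn any other segment into i), so the proto-segment is *i.
Position 4: Kurakan has a, Anmeken has o. Kurakan preserves a here (none of its changes turn any other segment into a), so the proto-segment is *a.
Position 1: Kurakan has w, Anmeken has v. Kurakan preserves w here (none of its changes turn any other segment into w), so the proto-segment is *w.
Continuing position by position gives *wimamzo; check it forward:
Kurakan: *wimamzo > wemamzo > wemamzu  (by vowel merger, vowel merger)
Anmeken: *wimamzo
  wimamzo → wimomzo   [vowel merger]
  wimomzo → vimomzo   [unconditioned shift]
  vimomzo (rule 3 does not apply)
  giving Anmeken vimomzo.
*wimamzo is the unique common source.

*wimamzo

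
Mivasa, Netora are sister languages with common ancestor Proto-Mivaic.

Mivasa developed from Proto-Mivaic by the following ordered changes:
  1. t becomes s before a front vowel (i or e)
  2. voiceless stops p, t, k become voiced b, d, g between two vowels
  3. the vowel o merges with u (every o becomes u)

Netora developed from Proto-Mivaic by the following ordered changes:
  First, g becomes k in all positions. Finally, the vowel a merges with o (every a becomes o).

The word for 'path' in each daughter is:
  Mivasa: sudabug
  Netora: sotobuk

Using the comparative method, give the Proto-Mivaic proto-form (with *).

*sotabug

Position 4: Mivasa has a, Netora has o. Mivasa preserves a here (none of its changes turn any other segment into a), so the proto-segment is *a.
Position 2: Mivasa has u, Netora has o. Taking the neighbouring segments as reconstructed: Mivasa u could go back to *o or *u; Netora o could go back to *a or *o — the one source consistent with every daughter is *o.
Continuing position by position gives *sotabug; check it forward:
Mivasa: *sotabug
  sotabug (rule 1 does not apply)
  sotabug → sodabug   [intervocalic voicing]
  sodabug → sudabug   [vowel merger]
  giving Mivasa sudabug.
Netora: *sotabug > sotabuk > sotobuk  (by unconditioned shift, vowel merger)
No other proto-form is consistent with every reflex, so the reconstruction is *sotabug.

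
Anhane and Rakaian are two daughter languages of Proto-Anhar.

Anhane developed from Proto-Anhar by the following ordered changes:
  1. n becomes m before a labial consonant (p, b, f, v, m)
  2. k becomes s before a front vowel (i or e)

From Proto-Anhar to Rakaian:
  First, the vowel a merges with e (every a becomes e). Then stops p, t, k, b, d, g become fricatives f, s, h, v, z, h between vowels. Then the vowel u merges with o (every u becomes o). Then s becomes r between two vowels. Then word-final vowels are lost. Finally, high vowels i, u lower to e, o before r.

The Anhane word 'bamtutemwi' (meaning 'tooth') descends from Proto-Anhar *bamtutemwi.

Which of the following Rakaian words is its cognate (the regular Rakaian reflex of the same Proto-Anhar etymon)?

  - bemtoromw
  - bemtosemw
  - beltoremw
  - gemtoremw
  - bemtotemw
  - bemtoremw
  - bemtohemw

Rakaian: *bamtutemwi
  bamtutemwi → bemtutemwi   [vowel merger]
  bemtutemwi → bemtusemwi   [intervocalic lenition]
  bemtusemwi → bemtosemwi   [vowel merger]
  bemtosemwi → bemtoremwi   [rhotacism]
  bemtoremwi → bemtoremw   [apocope]
  bemtoremw (rule 6 does not apply)
  giving Rakaian bemtoremw.
The other candidates each miss or misapply at least one Rakaian change.

bemtoremw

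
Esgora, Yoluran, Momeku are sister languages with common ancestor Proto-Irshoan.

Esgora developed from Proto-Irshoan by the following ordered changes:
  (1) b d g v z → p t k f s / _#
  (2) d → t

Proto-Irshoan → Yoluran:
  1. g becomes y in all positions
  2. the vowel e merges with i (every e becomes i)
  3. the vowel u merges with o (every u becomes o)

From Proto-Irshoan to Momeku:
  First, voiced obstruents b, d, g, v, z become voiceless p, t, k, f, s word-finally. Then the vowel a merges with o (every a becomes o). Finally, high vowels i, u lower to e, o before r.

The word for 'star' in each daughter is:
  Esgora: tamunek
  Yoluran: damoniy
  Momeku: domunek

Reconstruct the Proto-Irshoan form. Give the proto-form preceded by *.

*damuneg

Position 2: Esgora has a, Yoluran has a, Momeku has o. Esgora preserves a here (none of its changes turn any other segment into a), so the proto-segment is *a.
Position 7: Esgora has k, Yoluran has y, Momeku has k. Taking the neighbouring segments as reconstructed: Esgora k could go back to *k or *g; Yoluran y could go back to *g or *y; Momeku k could go back to *k or *g — the one source consistent with every daughter is *g.
Position 1: Esgora has t, Yoluran has d, Momeku has d. Yoluran preserves d here (none of its changes turn any other segment into d), so the proto-segment is *d.
This points to *damuneg. Verify forward in each daughter:
Esgora: *damuneg > damunek > tamunek  (by final devoicing, unconditioned shift)
Yoluran: *damuneg
  damuneg → damuney   [unconditioned shift]
  damuney → damuniy   [vowel merger]
  damuniy → damoniy   [vowel merger]
  giving Yoluran damoniy.
Momeku: *damuneg
  damuneg → damunek   [final devoicing]
  damunek → domunek   [vowel merger]
  domunek (rule 3 does not apply)
  giving Momeku domunek.
*damuneg is the unique common source.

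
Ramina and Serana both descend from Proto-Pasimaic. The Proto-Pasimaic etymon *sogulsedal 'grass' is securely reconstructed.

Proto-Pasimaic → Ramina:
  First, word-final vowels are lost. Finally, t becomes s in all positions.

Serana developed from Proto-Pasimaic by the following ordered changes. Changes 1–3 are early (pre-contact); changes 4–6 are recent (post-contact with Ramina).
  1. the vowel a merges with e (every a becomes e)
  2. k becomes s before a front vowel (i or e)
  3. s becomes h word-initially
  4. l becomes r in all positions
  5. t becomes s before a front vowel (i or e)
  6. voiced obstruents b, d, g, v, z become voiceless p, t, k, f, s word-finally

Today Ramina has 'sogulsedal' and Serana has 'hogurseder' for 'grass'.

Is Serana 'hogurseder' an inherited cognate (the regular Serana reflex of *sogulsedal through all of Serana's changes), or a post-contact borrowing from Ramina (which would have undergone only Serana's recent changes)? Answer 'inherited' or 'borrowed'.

If inherited, *sogulsedal would pass through all of Serana's changes:
Serana: start from *sogulsedal.
  rule 1 (vowel merger): sogulsedal → sogulsedel
  rule 2: no change — sogulsedel
  rule 3 (debuccalisation): sogulsedel → hogulsedel
  rule 4 (unconditioned shift): hogulsedel → hogurseder
  rule 5: no change — hogurseder
  rule 6: no change — hogurseder
  ⇒ Serana hogurseder
If borrowed from Ramina 'sogulsedal' after the early changes, it would undergo only the recent ones:
  rule 4 (unconditioned shift): sogulsedal → sogursedar
  rule 5 (palatalisation): no change (sogursedar)
  rule 6 (final devoicing): no change (sogursedar)
  ⇒ as a loan: sogursedar
Serana 'hogurseder' matches the inherited outcome exactly, so it is an inherited cognate, not a loan.

inherited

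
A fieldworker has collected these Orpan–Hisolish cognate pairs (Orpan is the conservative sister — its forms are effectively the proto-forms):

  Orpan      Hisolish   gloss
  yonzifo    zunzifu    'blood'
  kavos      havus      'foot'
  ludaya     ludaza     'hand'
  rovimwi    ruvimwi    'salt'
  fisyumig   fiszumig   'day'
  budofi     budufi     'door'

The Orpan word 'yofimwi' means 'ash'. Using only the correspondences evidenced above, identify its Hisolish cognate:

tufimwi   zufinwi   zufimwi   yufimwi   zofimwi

zufimwi

yonzifo ~ zunzifu — Orpan y corresponds to Hisolish z word-initially before a back vowel.
budofi ~ budufi — Orpan o corresponds to Hisolish u after a consonant, before a labial obstruent.
Applying these to Orpan 'yofimwi':
  yofimwi → zofimwi   (y→z word-initially before a back vowel)
  zofimwi → zufimwi   (o→u after a consonant, before a labial obstruent)
So the Hisolish cognate is 'zufimwi'.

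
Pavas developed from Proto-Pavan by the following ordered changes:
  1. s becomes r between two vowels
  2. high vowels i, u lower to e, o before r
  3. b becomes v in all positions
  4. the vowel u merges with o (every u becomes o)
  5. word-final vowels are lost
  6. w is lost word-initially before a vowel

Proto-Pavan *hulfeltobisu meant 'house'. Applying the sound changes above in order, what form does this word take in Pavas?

holfeltover

Pavas: start from *hulfeltobisu.
  rule 1 (rhotacism): hulfeltobisu → hulfeltobiru
  rule 2 (pre-rhotic lowering): hulfeltobiru → hulfeltoberu
  rule 3 (unconditioned shift): hulfeltoberu → hulfeltoveru
  rule 4 (vowel merger): hulfeltoveru → holfeltovero
  rule 5 (apocope): holfeltovero → holfeltover
  rule 6: no change — holfeltover
  ⇒ Pavas holfeltover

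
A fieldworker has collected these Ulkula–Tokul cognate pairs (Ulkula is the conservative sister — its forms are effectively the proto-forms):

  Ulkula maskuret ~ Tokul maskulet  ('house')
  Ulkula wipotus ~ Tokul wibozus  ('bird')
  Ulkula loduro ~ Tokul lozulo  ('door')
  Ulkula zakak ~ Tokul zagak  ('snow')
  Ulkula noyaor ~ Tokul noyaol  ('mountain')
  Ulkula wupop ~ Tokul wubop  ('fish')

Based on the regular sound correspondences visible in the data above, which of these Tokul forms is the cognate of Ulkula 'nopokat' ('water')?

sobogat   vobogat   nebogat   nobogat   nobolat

wipotus ~ wibozus, wupop ~ wubop — Ulkula p corresponds to Tokul b between vowels (before a back vowel).
zakak ~ zagak — Ulkula k corresponds to Tokul g between vowels (before a back vowel).
Applying these to Ulkula 'nopokat':
  nopokat → nobokat   (p→b between vowels (before a back vowel))
  nobokat → nobogat   (k→g between vowels (before a back vowel))
So the Tokul cognate is 'nobogat'.

nobogat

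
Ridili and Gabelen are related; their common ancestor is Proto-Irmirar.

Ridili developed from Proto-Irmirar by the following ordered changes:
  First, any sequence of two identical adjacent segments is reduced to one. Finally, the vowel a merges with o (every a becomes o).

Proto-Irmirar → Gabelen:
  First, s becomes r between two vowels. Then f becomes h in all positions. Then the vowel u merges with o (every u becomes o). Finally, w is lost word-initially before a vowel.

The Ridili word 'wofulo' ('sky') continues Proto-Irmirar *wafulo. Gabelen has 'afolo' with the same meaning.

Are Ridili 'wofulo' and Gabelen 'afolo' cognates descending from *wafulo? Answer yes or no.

Derive the expected Gabelen reflex of *wafulo:
Gabelen: *wafulo > wahulo > waholo > aholo  (by unconditioned shift, vowel merger, glide loss)
The regular Gabelen reflex would be 'aholo', but the attested form is 'afolo'. The correspondence is irregular, so they are not cognates (the Gabelen form has a different source).

no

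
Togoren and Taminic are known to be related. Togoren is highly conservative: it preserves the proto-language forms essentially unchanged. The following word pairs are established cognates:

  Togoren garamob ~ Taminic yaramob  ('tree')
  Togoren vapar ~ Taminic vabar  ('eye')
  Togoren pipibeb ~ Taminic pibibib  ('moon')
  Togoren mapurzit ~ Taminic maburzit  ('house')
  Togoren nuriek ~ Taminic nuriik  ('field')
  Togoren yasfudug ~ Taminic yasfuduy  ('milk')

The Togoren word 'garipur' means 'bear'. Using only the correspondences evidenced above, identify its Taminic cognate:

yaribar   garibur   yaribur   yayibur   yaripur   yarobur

yaribur

garamob ~ yaramob — Togoren g corresponds to Taminic y word-initially before a back vowel.
mapurzit ~ maburzit — Togoren p corresponds to Taminic b between vowels (before a back vowel).
Applying these to Togoren 'garipur':
  garipur → yaripur   (g→y word-initially before a back vowel)
  yaripur → yaribur   (p→b between vowels (before a back vowel))
So the Taminic cognate is 'yaribur'.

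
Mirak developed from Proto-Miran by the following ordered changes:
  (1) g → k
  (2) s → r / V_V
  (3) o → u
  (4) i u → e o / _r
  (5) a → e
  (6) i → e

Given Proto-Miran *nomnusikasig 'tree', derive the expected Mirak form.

numnorekerek

Mirak: *nomnusikasig > nomnusikasik > nomnurikarik > numnurikarik > numnorikarik > numnorikerik > numnorekerek  (by unconditioned shift, rhotacism, vowel merger, pre-rhotic lowering, vowel merger, vowel merger)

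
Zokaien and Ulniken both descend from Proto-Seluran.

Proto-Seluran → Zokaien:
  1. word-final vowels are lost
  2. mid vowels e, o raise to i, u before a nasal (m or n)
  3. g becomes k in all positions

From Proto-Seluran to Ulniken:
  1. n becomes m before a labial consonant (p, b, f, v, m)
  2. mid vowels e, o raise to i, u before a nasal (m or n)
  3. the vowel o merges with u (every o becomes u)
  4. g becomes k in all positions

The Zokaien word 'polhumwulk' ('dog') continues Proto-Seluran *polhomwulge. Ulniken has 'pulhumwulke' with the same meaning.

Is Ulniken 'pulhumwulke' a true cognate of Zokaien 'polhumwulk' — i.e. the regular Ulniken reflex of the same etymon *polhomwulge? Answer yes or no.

yes

Derive the expected Ulniken reflex of *polhomwulge:
Ulniken: *polhomwulge
  polhomwulge (rule 1 does not apply)
  polhomwulge → polhumwulge   [pre-nasal raising]
  polhumwulge → pulhumwulge   [vowel merger]
  pulhumwulge → pulhumwulke   [unconditioned shift]
  giving Ulniken pulhumwulke.
Ulniken 'pulhumwulke' matches the regular reflex exactly, so the pair is cognate.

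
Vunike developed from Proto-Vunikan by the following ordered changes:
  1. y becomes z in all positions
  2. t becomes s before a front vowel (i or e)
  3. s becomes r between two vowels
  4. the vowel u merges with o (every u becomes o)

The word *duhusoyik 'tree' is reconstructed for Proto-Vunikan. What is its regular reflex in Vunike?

Vunike: *duhusoyik
  duhusoyik → duhusozik   [unconditioned shift]
  duhusozik (rule 2 does not apply)
  duhusozik → duhurozik   [rhotacism]
  duhurozik → dohorozik   [vowel merger]
  giving Vunike dohorozik.

dohorozik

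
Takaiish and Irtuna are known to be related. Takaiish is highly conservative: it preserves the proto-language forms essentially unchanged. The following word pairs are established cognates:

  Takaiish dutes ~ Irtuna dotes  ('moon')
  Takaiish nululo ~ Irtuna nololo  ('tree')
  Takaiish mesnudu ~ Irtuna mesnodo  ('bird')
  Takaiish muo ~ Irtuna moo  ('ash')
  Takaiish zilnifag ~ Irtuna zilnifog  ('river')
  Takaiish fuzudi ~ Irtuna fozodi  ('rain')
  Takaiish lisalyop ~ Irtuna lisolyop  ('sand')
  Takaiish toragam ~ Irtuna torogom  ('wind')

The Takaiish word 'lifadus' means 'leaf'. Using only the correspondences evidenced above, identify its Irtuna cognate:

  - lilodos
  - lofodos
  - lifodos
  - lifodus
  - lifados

zilnifag ~ zilnifog, lisalyop ~ lisolyop — Takaiish a corresponds to Irtuna o after a consonant, before a consonant other than r, m, n, p, b, f, v.
dutes ~ dotes, nululo ~ nololo — Takaiish u corresponds to Irtuna o after a consonant, before a consonant other than r, m, n, p, b, f, v.
Applying these to Takaiish 'lifadus':
  lifadus → lifodus   (a→o after a consonant, before a consonant other than r, m, n, p, b, f, v)
  lifodus → lifodos   (u→o after a consonant, before a consonant other than r, m, n, p, b, f, v)
So the Irtuna cognate is 'lifodos'.

lifodos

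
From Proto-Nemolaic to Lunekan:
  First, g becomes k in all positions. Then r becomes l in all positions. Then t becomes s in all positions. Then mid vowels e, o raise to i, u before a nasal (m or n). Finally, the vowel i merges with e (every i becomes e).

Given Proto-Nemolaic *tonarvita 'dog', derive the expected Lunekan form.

Lunekan: start from *tonarvita.
  rule 1: no change — tonarvita
  rule 2 (unconditioned shift): tonarvita → tonalvita
  rule 3 (unconditioned shift): tonalvita → sonalvisa
  rule 4 (pre-nasal raising): sonalvisa → sunalvisa
  rule 5 (vowel merger): sunalvisa → sunalvesa
  ⇒ Lunekan sunalvesa

sunalvesa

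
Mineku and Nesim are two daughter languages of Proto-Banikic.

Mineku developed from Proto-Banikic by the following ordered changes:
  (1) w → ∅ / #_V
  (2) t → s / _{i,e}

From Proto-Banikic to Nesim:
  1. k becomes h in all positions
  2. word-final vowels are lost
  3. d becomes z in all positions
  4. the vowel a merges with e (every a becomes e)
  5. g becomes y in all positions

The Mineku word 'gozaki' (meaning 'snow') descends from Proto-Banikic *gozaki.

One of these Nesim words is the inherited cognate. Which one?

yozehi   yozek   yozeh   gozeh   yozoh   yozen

yozeh

Nesim: *gozaki
  gozaki → gozahi   [unconditioned shift]
  gozahi → gozah   [apocope]
  gozah (rule 3 does not apply)
  gozah → gozeh   [vowel merger]
  gozeh → yozeh   [unconditioned shift]
  giving Nesim yozeh.
The other candidates each miss or misapply at least one Nesim change.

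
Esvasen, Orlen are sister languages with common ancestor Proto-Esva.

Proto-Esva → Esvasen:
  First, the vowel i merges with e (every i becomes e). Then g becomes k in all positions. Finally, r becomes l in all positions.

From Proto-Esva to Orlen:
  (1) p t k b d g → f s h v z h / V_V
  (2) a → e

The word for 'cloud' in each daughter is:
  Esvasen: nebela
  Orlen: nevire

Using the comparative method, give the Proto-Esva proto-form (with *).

Position 6: Esvasen has a, Orlen has e. Esvasen preserves a here (none of its changes turn any other segment into a), so the proto-segment is *a.
Position 3: Esvasen has b, Orlen has v. Esvasen preserves b here (none of its changes turn any other segment into b), so the proto-segment is *b.
Verify the candidate proto-form against each daughter:
Esvasen: *nebira
  nebira → nebera   [vowel merger]
  nebera (rule 2 does not apply)
  nebera → nebela   [unconditioned shift]
  giving Esvasen nebela.
Orlen: *nebira
  nebira → nevira   [intervocalic lenition]
  nevira → nevire   [vowel merger]
  giving Orlen nevire.
Only *nebira yields all of Esvasen nebela, Orlen nevire.

*nebira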